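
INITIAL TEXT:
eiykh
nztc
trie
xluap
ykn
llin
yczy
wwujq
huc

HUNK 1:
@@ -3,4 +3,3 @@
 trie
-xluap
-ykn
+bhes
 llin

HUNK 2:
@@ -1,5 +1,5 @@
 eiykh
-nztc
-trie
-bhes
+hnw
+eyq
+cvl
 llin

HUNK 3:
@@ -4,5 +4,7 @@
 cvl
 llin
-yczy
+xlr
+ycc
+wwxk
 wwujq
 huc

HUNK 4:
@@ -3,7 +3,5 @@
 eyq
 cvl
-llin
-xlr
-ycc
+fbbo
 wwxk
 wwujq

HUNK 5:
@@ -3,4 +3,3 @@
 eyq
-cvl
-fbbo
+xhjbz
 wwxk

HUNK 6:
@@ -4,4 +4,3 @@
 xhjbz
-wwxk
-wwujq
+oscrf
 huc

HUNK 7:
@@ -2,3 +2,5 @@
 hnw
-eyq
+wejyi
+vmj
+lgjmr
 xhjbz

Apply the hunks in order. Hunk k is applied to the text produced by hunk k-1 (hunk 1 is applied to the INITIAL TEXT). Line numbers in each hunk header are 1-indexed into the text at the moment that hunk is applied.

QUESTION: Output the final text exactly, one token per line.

Answer: eiykh
hnw
wejyi
vmj
lgjmr
xhjbz
oscrf
huc

Derivation:
Hunk 1: at line 3 remove [xluap,ykn] add [bhes] -> 8 lines: eiykh nztc trie bhes llin yczy wwujq huc
Hunk 2: at line 1 remove [nztc,trie,bhes] add [hnw,eyq,cvl] -> 8 lines: eiykh hnw eyq cvl llin yczy wwujq huc
Hunk 3: at line 4 remove [yczy] add [xlr,ycc,wwxk] -> 10 lines: eiykh hnw eyq cvl llin xlr ycc wwxk wwujq huc
Hunk 4: at line 3 remove [llin,xlr,ycc] add [fbbo] -> 8 lines: eiykh hnw eyq cvl fbbo wwxk wwujq huc
Hunk 5: at line 3 remove [cvl,fbbo] add [xhjbz] -> 7 lines: eiykh hnw eyq xhjbz wwxk wwujq huc
Hunk 6: at line 4 remove [wwxk,wwujq] add [oscrf] -> 6 lines: eiykh hnw eyq xhjbz oscrf huc
Hunk 7: at line 2 remove [eyq] add [wejyi,vmj,lgjmr] -> 8 lines: eiykh hnw wejyi vmj lgjmr xhjbz oscrf huc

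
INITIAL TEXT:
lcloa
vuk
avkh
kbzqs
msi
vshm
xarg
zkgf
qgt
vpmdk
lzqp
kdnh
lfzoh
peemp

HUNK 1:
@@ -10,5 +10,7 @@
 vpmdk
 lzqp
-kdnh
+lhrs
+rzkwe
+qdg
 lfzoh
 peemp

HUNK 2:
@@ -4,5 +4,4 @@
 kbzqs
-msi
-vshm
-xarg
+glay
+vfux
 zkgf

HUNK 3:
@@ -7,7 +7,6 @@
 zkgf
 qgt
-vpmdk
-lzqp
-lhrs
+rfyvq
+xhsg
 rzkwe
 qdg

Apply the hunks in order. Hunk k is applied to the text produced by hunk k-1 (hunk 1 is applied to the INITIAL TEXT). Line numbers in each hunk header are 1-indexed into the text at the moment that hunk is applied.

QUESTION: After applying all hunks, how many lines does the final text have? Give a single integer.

Hunk 1: at line 10 remove [kdnh] add [lhrs,rzkwe,qdg] -> 16 lines: lcloa vuk avkh kbzqs msi vshm xarg zkgf qgt vpmdk lzqp lhrs rzkwe qdg lfzoh peemp
Hunk 2: at line 4 remove [msi,vshm,xarg] add [glay,vfux] -> 15 lines: lcloa vuk avkh kbzqs glay vfux zkgf qgt vpmdk lzqp lhrs rzkwe qdg lfzoh peemp
Hunk 3: at line 7 remove [vpmdk,lzqp,lhrs] add [rfyvq,xhsg] -> 14 lines: lcloa vuk avkh kbzqs glay vfux zkgf qgt rfyvq xhsg rzkwe qdg lfzoh peemp
Final line count: 14

Answer: 14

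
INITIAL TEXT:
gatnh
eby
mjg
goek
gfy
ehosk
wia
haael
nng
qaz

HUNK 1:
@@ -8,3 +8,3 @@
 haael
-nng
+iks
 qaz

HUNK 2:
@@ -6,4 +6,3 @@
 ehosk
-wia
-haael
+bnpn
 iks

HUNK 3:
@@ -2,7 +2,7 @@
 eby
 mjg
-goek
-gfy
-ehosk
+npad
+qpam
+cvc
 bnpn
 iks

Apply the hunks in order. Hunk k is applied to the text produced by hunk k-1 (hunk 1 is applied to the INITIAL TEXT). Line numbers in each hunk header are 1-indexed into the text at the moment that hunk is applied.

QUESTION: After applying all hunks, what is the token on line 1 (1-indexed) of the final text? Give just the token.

Answer: gatnh

Derivation:
Hunk 1: at line 8 remove [nng] add [iks] -> 10 lines: gatnh eby mjg goek gfy ehosk wia haael iks qaz
Hunk 2: at line 6 remove [wia,haael] add [bnpn] -> 9 lines: gatnh eby mjg goek gfy ehosk bnpn iks qaz
Hunk 3: at line 2 remove [goek,gfy,ehosk] add [npad,qpam,cvc] -> 9 lines: gatnh eby mjg npad qpam cvc bnpn iks qaz
Final line 1: gatnh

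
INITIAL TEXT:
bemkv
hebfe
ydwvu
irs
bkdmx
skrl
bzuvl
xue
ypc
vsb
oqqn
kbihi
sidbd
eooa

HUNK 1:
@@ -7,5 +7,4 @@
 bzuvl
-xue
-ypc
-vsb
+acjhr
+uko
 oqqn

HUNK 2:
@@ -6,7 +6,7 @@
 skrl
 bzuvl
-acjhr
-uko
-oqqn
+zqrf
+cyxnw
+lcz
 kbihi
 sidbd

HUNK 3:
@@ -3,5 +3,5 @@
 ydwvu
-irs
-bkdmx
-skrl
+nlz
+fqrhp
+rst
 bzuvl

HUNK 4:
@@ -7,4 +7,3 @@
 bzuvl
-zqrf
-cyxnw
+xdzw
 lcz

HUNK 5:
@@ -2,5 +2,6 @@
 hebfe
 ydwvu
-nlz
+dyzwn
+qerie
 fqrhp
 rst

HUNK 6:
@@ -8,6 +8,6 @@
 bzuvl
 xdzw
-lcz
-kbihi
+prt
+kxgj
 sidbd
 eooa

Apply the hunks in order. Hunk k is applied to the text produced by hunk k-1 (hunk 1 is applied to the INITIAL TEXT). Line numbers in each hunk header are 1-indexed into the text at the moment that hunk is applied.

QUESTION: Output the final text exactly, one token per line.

Answer: bemkv
hebfe
ydwvu
dyzwn
qerie
fqrhp
rst
bzuvl
xdzw
prt
kxgj
sidbd
eooa

Derivation:
Hunk 1: at line 7 remove [xue,ypc,vsb] add [acjhr,uko] -> 13 lines: bemkv hebfe ydwvu irs bkdmx skrl bzuvl acjhr uko oqqn kbihi sidbd eooa
Hunk 2: at line 6 remove [acjhr,uko,oqqn] add [zqrf,cyxnw,lcz] -> 13 lines: bemkv hebfe ydwvu irs bkdmx skrl bzuvl zqrf cyxnw lcz kbihi sidbd eooa
Hunk 3: at line 3 remove [irs,bkdmx,skrl] add [nlz,fqrhp,rst] -> 13 lines: bemkv hebfe ydwvu nlz fqrhp rst bzuvl zqrf cyxnw lcz kbihi sidbd eooa
Hunk 4: at line 7 remove [zqrf,cyxnw] add [xdzw] -> 12 lines: bemkv hebfe ydwvu nlz fqrhp rst bzuvl xdzw lcz kbihi sidbd eooa
Hunk 5: at line 2 remove [nlz] add [dyzwn,qerie] -> 13 lines: bemkv hebfe ydwvu dyzwn qerie fqrhp rst bzuvl xdzw lcz kbihi sidbd eooa
Hunk 6: at line 8 remove [lcz,kbihi] add [prt,kxgj] -> 13 lines: bemkv hebfe ydwvu dyzwn qerie fqrhp rst bzuvl xdzw prt kxgj sidbd eooa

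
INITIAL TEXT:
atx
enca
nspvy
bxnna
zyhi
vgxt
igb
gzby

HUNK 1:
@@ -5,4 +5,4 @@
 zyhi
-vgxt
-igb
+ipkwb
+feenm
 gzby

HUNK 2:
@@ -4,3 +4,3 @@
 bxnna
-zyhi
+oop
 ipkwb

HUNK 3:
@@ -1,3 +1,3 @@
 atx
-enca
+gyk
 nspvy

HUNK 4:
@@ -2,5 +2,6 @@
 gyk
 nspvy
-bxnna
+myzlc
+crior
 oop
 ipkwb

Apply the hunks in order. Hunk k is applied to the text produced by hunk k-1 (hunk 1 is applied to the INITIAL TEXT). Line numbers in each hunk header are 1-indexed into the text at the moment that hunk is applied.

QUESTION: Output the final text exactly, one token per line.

Answer: atx
gyk
nspvy
myzlc
crior
oop
ipkwb
feenm
gzby

Derivation:
Hunk 1: at line 5 remove [vgxt,igb] add [ipkwb,feenm] -> 8 lines: atx enca nspvy bxnna zyhi ipkwb feenm gzby
Hunk 2: at line 4 remove [zyhi] add [oop] -> 8 lines: atx enca nspvy bxnna oop ipkwb feenm gzby
Hunk 3: at line 1 remove [enca] add [gyk] -> 8 lines: atx gyk nspvy bxnna oop ipkwb feenm gzby
Hunk 4: at line 2 remove [bxnna] add [myzlc,crior] -> 9 lines: atx gyk nspvy myzlc crior oop ipkwb feenm gzby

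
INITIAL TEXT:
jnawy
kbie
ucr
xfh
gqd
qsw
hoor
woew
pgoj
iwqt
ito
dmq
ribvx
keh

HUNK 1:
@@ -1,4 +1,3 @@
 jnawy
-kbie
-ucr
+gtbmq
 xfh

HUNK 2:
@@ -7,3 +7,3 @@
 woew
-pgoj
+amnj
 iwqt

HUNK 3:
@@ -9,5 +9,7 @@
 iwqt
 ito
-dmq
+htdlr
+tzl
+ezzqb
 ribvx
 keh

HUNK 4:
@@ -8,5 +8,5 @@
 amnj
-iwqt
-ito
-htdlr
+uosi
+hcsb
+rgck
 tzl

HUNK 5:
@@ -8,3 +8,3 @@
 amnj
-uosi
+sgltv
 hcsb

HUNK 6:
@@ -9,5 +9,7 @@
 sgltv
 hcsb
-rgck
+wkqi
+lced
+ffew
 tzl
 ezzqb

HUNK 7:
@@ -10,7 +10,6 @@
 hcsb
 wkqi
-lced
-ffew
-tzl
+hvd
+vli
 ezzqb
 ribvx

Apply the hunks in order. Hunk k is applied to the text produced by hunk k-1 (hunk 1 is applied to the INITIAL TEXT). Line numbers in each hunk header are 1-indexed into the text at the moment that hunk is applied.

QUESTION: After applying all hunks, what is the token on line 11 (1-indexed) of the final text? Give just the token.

Answer: wkqi

Derivation:
Hunk 1: at line 1 remove [kbie,ucr] add [gtbmq] -> 13 lines: jnawy gtbmq xfh gqd qsw hoor woew pgoj iwqt ito dmq ribvx keh
Hunk 2: at line 7 remove [pgoj] add [amnj] -> 13 lines: jnawy gtbmq xfh gqd qsw hoor woew amnj iwqt ito dmq ribvx keh
Hunk 3: at line 9 remove [dmq] add [htdlr,tzl,ezzqb] -> 15 lines: jnawy gtbmq xfh gqd qsw hoor woew amnj iwqt ito htdlr tzl ezzqb ribvx keh
Hunk 4: at line 8 remove [iwqt,ito,htdlr] add [uosi,hcsb,rgck] -> 15 lines: jnawy gtbmq xfh gqd qsw hoor woew amnj uosi hcsb rgck tzl ezzqb ribvx keh
Hunk 5: at line 8 remove [uosi] add [sgltv] -> 15 lines: jnawy gtbmq xfh gqd qsw hoor woew amnj sgltv hcsb rgck tzl ezzqb ribvx keh
Hunk 6: at line 9 remove [rgck] add [wkqi,lced,ffew] -> 17 lines: jnawy gtbmq xfh gqd qsw hoor woew amnj sgltv hcsb wkqi lced ffew tzl ezzqb ribvx keh
Hunk 7: at line 10 remove [lced,ffew,tzl] add [hvd,vli] -> 16 lines: jnawy gtbmq xfh gqd qsw hoor woew amnj sgltv hcsb wkqi hvd vli ezzqb ribvx keh
Final line 11: wkqi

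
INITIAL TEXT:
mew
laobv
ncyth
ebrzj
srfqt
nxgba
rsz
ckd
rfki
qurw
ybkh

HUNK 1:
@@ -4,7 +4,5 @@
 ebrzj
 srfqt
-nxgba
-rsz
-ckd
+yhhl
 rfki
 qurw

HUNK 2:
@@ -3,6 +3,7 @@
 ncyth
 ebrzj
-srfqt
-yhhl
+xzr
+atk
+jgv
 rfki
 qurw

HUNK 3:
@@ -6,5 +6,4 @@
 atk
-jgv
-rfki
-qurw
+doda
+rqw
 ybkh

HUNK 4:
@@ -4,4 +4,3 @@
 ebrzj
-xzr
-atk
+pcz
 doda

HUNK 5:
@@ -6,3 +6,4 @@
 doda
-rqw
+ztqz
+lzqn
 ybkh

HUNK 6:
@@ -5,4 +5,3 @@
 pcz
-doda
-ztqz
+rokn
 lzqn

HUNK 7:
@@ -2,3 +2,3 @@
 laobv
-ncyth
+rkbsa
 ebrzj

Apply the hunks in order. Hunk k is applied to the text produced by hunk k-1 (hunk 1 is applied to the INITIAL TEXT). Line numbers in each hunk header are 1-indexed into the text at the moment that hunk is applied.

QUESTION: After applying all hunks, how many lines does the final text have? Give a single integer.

Hunk 1: at line 4 remove [nxgba,rsz,ckd] add [yhhl] -> 9 lines: mew laobv ncyth ebrzj srfqt yhhl rfki qurw ybkh
Hunk 2: at line 3 remove [srfqt,yhhl] add [xzr,atk,jgv] -> 10 lines: mew laobv ncyth ebrzj xzr atk jgv rfki qurw ybkh
Hunk 3: at line 6 remove [jgv,rfki,qurw] add [doda,rqw] -> 9 lines: mew laobv ncyth ebrzj xzr atk doda rqw ybkh
Hunk 4: at line 4 remove [xzr,atk] add [pcz] -> 8 lines: mew laobv ncyth ebrzj pcz doda rqw ybkh
Hunk 5: at line 6 remove [rqw] add [ztqz,lzqn] -> 9 lines: mew laobv ncyth ebrzj pcz doda ztqz lzqn ybkh
Hunk 6: at line 5 remove [doda,ztqz] add [rokn] -> 8 lines: mew laobv ncyth ebrzj pcz rokn lzqn ybkh
Hunk 7: at line 2 remove [ncyth] add [rkbsa] -> 8 lines: mew laobv rkbsa ebrzj pcz rokn lzqn ybkh
Final line count: 8

Answer: 8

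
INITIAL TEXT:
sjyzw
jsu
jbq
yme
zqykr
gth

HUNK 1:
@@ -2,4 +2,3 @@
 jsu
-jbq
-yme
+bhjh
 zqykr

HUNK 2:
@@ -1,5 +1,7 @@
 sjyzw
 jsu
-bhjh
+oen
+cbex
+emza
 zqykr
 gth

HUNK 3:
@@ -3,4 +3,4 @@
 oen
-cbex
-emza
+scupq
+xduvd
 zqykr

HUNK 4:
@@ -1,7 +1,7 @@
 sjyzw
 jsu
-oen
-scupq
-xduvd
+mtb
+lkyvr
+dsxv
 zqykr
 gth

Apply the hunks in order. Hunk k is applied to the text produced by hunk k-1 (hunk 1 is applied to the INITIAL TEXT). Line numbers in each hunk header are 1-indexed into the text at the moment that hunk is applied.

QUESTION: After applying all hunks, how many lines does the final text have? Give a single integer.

Answer: 7

Derivation:
Hunk 1: at line 2 remove [jbq,yme] add [bhjh] -> 5 lines: sjyzw jsu bhjh zqykr gth
Hunk 2: at line 1 remove [bhjh] add [oen,cbex,emza] -> 7 lines: sjyzw jsu oen cbex emza zqykr gth
Hunk 3: at line 3 remove [cbex,emza] add [scupq,xduvd] -> 7 lines: sjyzw jsu oen scupq xduvd zqykr gth
Hunk 4: at line 1 remove [oen,scupq,xduvd] add [mtb,lkyvr,dsxv] -> 7 lines: sjyzw jsu mtb lkyvr dsxv zqykr gth
Final line count: 7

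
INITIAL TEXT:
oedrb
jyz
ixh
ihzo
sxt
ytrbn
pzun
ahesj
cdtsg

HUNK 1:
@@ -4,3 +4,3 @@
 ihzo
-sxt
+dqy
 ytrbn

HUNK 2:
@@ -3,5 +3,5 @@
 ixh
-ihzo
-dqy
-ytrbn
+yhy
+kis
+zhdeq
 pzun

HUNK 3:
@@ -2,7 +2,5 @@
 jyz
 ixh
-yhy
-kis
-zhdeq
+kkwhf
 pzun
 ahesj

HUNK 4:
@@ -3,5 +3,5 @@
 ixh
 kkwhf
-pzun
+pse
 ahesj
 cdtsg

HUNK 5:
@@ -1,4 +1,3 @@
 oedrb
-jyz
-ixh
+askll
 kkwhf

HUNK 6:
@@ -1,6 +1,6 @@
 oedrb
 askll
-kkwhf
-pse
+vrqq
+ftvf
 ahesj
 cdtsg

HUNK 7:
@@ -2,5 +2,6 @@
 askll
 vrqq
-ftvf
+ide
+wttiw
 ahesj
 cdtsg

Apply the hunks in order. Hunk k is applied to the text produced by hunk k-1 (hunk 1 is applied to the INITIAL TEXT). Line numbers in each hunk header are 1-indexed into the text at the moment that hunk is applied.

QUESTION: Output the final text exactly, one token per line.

Answer: oedrb
askll
vrqq
ide
wttiw
ahesj
cdtsg

Derivation:
Hunk 1: at line 4 remove [sxt] add [dqy] -> 9 lines: oedrb jyz ixh ihzo dqy ytrbn pzun ahesj cdtsg
Hunk 2: at line 3 remove [ihzo,dqy,ytrbn] add [yhy,kis,zhdeq] -> 9 lines: oedrb jyz ixh yhy kis zhdeq pzun ahesj cdtsg
Hunk 3: at line 2 remove [yhy,kis,zhdeq] add [kkwhf] -> 7 lines: oedrb jyz ixh kkwhf pzun ahesj cdtsg
Hunk 4: at line 3 remove [pzun] add [pse] -> 7 lines: oedrb jyz ixh kkwhf pse ahesj cdtsg
Hunk 5: at line 1 remove [jyz,ixh] add [askll] -> 6 lines: oedrb askll kkwhf pse ahesj cdtsg
Hunk 6: at line 1 remove [kkwhf,pse] add [vrqq,ftvf] -> 6 lines: oedrb askll vrqq ftvf ahesj cdtsg
Hunk 7: at line 2 remove [ftvf] add [ide,wttiw] -> 7 lines: oedrb askll vrqq ide wttiw ahesj cdtsg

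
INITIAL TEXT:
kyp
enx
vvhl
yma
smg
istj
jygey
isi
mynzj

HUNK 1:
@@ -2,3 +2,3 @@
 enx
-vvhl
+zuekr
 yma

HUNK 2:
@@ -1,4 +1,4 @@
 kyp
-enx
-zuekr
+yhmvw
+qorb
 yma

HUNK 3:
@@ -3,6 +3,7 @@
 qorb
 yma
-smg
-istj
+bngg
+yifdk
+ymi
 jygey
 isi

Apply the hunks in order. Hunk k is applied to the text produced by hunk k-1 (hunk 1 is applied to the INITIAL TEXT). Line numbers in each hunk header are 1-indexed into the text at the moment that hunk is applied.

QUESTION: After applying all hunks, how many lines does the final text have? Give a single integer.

Hunk 1: at line 2 remove [vvhl] add [zuekr] -> 9 lines: kyp enx zuekr yma smg istj jygey isi mynzj
Hunk 2: at line 1 remove [enx,zuekr] add [yhmvw,qorb] -> 9 lines: kyp yhmvw qorb yma smg istj jygey isi mynzj
Hunk 3: at line 3 remove [smg,istj] add [bngg,yifdk,ymi] -> 10 lines: kyp yhmvw qorb yma bngg yifdk ymi jygey isi mynzj
Final line count: 10

Answer: 10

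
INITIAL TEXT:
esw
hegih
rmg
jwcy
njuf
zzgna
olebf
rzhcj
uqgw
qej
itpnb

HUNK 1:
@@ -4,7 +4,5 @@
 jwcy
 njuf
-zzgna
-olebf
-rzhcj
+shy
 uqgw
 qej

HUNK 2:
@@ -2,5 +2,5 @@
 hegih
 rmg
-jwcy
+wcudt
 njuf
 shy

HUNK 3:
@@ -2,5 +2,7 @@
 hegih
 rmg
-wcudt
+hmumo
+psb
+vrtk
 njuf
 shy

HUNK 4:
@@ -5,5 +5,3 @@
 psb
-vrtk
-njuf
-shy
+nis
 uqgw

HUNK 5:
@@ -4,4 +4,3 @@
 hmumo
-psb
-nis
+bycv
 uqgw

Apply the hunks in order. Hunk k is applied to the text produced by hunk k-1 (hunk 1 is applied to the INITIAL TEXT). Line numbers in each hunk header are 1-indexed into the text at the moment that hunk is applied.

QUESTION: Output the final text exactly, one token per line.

Hunk 1: at line 4 remove [zzgna,olebf,rzhcj] add [shy] -> 9 lines: esw hegih rmg jwcy njuf shy uqgw qej itpnb
Hunk 2: at line 2 remove [jwcy] add [wcudt] -> 9 lines: esw hegih rmg wcudt njuf shy uqgw qej itpnb
Hunk 3: at line 2 remove [wcudt] add [hmumo,psb,vrtk] -> 11 lines: esw hegih rmg hmumo psb vrtk njuf shy uqgw qej itpnb
Hunk 4: at line 5 remove [vrtk,njuf,shy] add [nis] -> 9 lines: esw hegih rmg hmumo psb nis uqgw qej itpnb
Hunk 5: at line 4 remove [psb,nis] add [bycv] -> 8 lines: esw hegih rmg hmumo bycv uqgw qej itpnb

Answer: esw
hegih
rmg
hmumo
bycv
uqgw
qej
itpnb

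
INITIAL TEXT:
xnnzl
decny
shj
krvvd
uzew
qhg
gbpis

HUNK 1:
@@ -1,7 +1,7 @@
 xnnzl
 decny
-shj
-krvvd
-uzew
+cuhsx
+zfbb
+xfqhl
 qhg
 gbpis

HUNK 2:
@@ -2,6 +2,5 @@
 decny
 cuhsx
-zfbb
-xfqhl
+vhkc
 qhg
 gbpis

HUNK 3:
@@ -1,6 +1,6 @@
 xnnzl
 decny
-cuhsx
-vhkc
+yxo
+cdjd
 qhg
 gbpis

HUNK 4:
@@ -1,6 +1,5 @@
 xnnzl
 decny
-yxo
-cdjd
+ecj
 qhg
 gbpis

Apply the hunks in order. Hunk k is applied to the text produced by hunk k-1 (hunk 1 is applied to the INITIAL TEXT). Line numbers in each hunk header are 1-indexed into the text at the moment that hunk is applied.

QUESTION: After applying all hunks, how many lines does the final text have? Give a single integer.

Hunk 1: at line 1 remove [shj,krvvd,uzew] add [cuhsx,zfbb,xfqhl] -> 7 lines: xnnzl decny cuhsx zfbb xfqhl qhg gbpis
Hunk 2: at line 2 remove [zfbb,xfqhl] add [vhkc] -> 6 lines: xnnzl decny cuhsx vhkc qhg gbpis
Hunk 3: at line 1 remove [cuhsx,vhkc] add [yxo,cdjd] -> 6 lines: xnnzl decny yxo cdjd qhg gbpis
Hunk 4: at line 1 remove [yxo,cdjd] add [ecj] -> 5 lines: xnnzl decny ecj qhg gbpis
Final line count: 5

Answer: 5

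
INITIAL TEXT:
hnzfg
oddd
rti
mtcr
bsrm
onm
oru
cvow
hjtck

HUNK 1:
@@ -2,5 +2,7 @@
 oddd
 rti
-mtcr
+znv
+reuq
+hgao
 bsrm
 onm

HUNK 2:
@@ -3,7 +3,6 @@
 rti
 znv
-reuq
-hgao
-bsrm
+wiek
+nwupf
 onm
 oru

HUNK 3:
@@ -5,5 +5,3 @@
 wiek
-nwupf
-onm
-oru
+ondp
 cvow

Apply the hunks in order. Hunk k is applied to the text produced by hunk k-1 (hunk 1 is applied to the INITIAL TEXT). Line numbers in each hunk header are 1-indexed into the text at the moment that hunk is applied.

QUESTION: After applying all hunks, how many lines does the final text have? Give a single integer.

Answer: 8

Derivation:
Hunk 1: at line 2 remove [mtcr] add [znv,reuq,hgao] -> 11 lines: hnzfg oddd rti znv reuq hgao bsrm onm oru cvow hjtck
Hunk 2: at line 3 remove [reuq,hgao,bsrm] add [wiek,nwupf] -> 10 lines: hnzfg oddd rti znv wiek nwupf onm oru cvow hjtck
Hunk 3: at line 5 remove [nwupf,onm,oru] add [ondp] -> 8 lines: hnzfg oddd rti znv wiek ondp cvow hjtck
Final line count: 8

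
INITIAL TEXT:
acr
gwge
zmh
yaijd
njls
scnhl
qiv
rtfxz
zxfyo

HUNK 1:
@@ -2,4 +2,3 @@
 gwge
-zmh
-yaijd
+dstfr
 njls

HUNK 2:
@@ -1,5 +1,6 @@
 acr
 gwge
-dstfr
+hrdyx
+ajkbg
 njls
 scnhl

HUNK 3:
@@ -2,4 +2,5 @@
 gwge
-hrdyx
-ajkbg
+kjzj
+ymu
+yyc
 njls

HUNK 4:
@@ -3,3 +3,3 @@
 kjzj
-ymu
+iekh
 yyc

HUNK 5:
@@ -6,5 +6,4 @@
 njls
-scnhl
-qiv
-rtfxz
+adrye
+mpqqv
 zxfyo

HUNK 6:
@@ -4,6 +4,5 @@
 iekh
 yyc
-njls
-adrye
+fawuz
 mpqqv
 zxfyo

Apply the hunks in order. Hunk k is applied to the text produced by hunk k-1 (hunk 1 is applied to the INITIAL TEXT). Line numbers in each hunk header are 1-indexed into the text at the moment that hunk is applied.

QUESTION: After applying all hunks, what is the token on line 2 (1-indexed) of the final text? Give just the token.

Answer: gwge

Derivation:
Hunk 1: at line 2 remove [zmh,yaijd] add [dstfr] -> 8 lines: acr gwge dstfr njls scnhl qiv rtfxz zxfyo
Hunk 2: at line 1 remove [dstfr] add [hrdyx,ajkbg] -> 9 lines: acr gwge hrdyx ajkbg njls scnhl qiv rtfxz zxfyo
Hunk 3: at line 2 remove [hrdyx,ajkbg] add [kjzj,ymu,yyc] -> 10 lines: acr gwge kjzj ymu yyc njls scnhl qiv rtfxz zxfyo
Hunk 4: at line 3 remove [ymu] add [iekh] -> 10 lines: acr gwge kjzj iekh yyc njls scnhl qiv rtfxz zxfyo
Hunk 5: at line 6 remove [scnhl,qiv,rtfxz] add [adrye,mpqqv] -> 9 lines: acr gwge kjzj iekh yyc njls adrye mpqqv zxfyo
Hunk 6: at line 4 remove [njls,adrye] add [fawuz] -> 8 lines: acr gwge kjzj iekh yyc fawuz mpqqv zxfyo
Final line 2: gwge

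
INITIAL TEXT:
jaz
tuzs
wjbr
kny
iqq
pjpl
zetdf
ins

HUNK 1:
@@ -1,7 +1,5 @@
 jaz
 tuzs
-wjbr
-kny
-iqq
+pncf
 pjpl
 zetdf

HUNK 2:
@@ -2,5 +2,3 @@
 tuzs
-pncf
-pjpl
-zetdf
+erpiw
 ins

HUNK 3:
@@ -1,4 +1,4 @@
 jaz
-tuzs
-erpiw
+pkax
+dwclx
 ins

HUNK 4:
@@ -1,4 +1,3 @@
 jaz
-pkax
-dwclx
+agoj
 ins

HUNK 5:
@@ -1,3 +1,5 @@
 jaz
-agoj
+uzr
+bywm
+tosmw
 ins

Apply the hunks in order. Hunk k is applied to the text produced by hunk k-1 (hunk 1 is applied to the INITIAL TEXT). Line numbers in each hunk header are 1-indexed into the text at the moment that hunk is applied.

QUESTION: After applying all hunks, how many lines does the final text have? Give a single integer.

Answer: 5

Derivation:
Hunk 1: at line 1 remove [wjbr,kny,iqq] add [pncf] -> 6 lines: jaz tuzs pncf pjpl zetdf ins
Hunk 2: at line 2 remove [pncf,pjpl,zetdf] add [erpiw] -> 4 lines: jaz tuzs erpiw ins
Hunk 3: at line 1 remove [tuzs,erpiw] add [pkax,dwclx] -> 4 lines: jaz pkax dwclx ins
Hunk 4: at line 1 remove [pkax,dwclx] add [agoj] -> 3 lines: jaz agoj ins
Hunk 5: at line 1 remove [agoj] add [uzr,bywm,tosmw] -> 5 lines: jaz uzr bywm tosmw ins
Final line count: 5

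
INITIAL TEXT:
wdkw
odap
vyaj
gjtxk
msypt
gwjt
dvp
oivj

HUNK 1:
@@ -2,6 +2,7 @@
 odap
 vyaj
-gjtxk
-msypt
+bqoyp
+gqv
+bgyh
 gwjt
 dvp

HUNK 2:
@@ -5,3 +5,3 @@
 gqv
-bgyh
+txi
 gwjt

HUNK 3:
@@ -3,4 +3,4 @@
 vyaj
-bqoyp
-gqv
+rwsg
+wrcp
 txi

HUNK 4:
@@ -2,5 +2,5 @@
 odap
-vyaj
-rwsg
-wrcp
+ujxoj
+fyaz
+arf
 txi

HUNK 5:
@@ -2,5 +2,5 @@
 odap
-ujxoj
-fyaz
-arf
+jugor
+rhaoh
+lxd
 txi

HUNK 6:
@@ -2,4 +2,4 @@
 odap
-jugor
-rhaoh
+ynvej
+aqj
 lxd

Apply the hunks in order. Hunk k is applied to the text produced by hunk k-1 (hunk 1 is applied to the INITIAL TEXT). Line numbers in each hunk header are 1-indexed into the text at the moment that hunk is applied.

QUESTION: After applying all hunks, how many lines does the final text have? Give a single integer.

Answer: 9

Derivation:
Hunk 1: at line 2 remove [gjtxk,msypt] add [bqoyp,gqv,bgyh] -> 9 lines: wdkw odap vyaj bqoyp gqv bgyh gwjt dvp oivj
Hunk 2: at line 5 remove [bgyh] add [txi] -> 9 lines: wdkw odap vyaj bqoyp gqv txi gwjt dvp oivj
Hunk 3: at line 3 remove [bqoyp,gqv] add [rwsg,wrcp] -> 9 lines: wdkw odap vyaj rwsg wrcp txi gwjt dvp oivj
Hunk 4: at line 2 remove [vyaj,rwsg,wrcp] add [ujxoj,fyaz,arf] -> 9 lines: wdkw odap ujxoj fyaz arf txi gwjt dvp oivj
Hunk 5: at line 2 remove [ujxoj,fyaz,arf] add [jugor,rhaoh,lxd] -> 9 lines: wdkw odap jugor rhaoh lxd txi gwjt dvp oivj
Hunk 6: at line 2 remove [jugor,rhaoh] add [ynvej,aqj] -> 9 lines: wdkw odap ynvej aqj lxd txi gwjt dvp oivj
Final line count: 9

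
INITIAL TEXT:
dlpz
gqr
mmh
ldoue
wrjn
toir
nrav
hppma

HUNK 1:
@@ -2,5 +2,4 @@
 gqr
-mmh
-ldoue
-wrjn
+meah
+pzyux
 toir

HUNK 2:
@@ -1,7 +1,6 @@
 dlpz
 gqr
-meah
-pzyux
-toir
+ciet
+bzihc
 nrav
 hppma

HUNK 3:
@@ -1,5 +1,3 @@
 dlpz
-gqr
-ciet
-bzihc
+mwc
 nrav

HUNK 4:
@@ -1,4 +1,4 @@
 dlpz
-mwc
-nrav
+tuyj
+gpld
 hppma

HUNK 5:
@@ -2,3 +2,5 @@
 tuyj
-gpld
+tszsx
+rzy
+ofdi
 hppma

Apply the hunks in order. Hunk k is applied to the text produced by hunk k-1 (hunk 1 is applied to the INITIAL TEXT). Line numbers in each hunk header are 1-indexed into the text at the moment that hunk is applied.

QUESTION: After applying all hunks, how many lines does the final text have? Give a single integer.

Answer: 6

Derivation:
Hunk 1: at line 2 remove [mmh,ldoue,wrjn] add [meah,pzyux] -> 7 lines: dlpz gqr meah pzyux toir nrav hppma
Hunk 2: at line 1 remove [meah,pzyux,toir] add [ciet,bzihc] -> 6 lines: dlpz gqr ciet bzihc nrav hppma
Hunk 3: at line 1 remove [gqr,ciet,bzihc] add [mwc] -> 4 lines: dlpz mwc nrav hppma
Hunk 4: at line 1 remove [mwc,nrav] add [tuyj,gpld] -> 4 lines: dlpz tuyj gpld hppma
Hunk 5: at line 2 remove [gpld] add [tszsx,rzy,ofdi] -> 6 lines: dlpz tuyj tszsx rzy ofdi hppma
Final line count: 6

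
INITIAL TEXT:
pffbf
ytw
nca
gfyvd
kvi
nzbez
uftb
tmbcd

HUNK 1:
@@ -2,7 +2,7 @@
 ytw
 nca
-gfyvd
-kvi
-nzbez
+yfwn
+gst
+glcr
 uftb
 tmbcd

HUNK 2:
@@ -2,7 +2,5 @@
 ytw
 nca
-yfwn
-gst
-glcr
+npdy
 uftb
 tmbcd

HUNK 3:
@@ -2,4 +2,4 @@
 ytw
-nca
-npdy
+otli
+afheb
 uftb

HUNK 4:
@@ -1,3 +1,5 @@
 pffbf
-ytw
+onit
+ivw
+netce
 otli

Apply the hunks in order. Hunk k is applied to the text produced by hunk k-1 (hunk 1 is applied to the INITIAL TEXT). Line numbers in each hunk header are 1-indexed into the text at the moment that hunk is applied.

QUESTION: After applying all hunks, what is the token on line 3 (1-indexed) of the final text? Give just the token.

Answer: ivw

Derivation:
Hunk 1: at line 2 remove [gfyvd,kvi,nzbez] add [yfwn,gst,glcr] -> 8 lines: pffbf ytw nca yfwn gst glcr uftb tmbcd
Hunk 2: at line 2 remove [yfwn,gst,glcr] add [npdy] -> 6 lines: pffbf ytw nca npdy uftb tmbcd
Hunk 3: at line 2 remove [nca,npdy] add [otli,afheb] -> 6 lines: pffbf ytw otli afheb uftb tmbcd
Hunk 4: at line 1 remove [ytw] add [onit,ivw,netce] -> 8 lines: pffbf onit ivw netce otli afheb uftb tmbcd
Final line 3: ivw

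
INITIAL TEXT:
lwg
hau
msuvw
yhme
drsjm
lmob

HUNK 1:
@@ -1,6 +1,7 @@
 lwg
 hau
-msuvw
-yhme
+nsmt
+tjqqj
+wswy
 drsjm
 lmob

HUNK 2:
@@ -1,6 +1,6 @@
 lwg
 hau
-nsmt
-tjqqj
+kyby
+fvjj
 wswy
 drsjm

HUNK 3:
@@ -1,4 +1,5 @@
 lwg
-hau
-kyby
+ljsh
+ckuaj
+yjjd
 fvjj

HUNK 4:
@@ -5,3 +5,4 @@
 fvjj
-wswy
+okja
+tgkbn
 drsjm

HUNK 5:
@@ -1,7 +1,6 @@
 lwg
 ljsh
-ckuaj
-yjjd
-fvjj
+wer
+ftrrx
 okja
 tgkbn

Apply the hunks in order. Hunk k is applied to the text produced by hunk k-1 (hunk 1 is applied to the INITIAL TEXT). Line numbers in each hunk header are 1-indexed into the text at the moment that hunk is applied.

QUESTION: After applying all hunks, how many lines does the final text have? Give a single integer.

Answer: 8

Derivation:
Hunk 1: at line 1 remove [msuvw,yhme] add [nsmt,tjqqj,wswy] -> 7 lines: lwg hau nsmt tjqqj wswy drsjm lmob
Hunk 2: at line 1 remove [nsmt,tjqqj] add [kyby,fvjj] -> 7 lines: lwg hau kyby fvjj wswy drsjm lmob
Hunk 3: at line 1 remove [hau,kyby] add [ljsh,ckuaj,yjjd] -> 8 lines: lwg ljsh ckuaj yjjd fvjj wswy drsjm lmob
Hunk 4: at line 5 remove [wswy] add [okja,tgkbn] -> 9 lines: lwg ljsh ckuaj yjjd fvjj okja tgkbn drsjm lmob
Hunk 5: at line 1 remove [ckuaj,yjjd,fvjj] add [wer,ftrrx] -> 8 lines: lwg ljsh wer ftrrx okja tgkbn drsjm lmob
Final line count: 8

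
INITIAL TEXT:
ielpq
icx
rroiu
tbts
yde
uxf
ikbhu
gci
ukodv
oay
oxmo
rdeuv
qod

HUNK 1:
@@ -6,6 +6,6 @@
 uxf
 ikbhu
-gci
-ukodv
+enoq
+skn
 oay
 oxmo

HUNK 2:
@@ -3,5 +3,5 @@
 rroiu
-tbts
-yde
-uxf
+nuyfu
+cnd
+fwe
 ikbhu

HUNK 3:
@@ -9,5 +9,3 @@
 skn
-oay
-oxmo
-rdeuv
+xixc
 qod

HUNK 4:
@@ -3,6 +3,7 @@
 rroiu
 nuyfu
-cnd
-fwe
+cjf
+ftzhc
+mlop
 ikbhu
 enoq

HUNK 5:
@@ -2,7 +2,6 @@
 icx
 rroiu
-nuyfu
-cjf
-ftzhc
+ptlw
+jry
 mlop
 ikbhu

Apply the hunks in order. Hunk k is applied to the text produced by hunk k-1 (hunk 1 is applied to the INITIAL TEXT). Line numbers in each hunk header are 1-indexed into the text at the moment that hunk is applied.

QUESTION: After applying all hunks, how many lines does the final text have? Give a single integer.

Answer: 11

Derivation:
Hunk 1: at line 6 remove [gci,ukodv] add [enoq,skn] -> 13 lines: ielpq icx rroiu tbts yde uxf ikbhu enoq skn oay oxmo rdeuv qod
Hunk 2: at line 3 remove [tbts,yde,uxf] add [nuyfu,cnd,fwe] -> 13 lines: ielpq icx rroiu nuyfu cnd fwe ikbhu enoq skn oay oxmo rdeuv qod
Hunk 3: at line 9 remove [oay,oxmo,rdeuv] add [xixc] -> 11 lines: ielpq icx rroiu nuyfu cnd fwe ikbhu enoq skn xixc qod
Hunk 4: at line 3 remove [cnd,fwe] add [cjf,ftzhc,mlop] -> 12 lines: ielpq icx rroiu nuyfu cjf ftzhc mlop ikbhu enoq skn xixc qod
Hunk 5: at line 2 remove [nuyfu,cjf,ftzhc] add [ptlw,jry] -> 11 lines: ielpq icx rroiu ptlw jry mlop ikbhu enoq skn xixc qod
Final line count: 11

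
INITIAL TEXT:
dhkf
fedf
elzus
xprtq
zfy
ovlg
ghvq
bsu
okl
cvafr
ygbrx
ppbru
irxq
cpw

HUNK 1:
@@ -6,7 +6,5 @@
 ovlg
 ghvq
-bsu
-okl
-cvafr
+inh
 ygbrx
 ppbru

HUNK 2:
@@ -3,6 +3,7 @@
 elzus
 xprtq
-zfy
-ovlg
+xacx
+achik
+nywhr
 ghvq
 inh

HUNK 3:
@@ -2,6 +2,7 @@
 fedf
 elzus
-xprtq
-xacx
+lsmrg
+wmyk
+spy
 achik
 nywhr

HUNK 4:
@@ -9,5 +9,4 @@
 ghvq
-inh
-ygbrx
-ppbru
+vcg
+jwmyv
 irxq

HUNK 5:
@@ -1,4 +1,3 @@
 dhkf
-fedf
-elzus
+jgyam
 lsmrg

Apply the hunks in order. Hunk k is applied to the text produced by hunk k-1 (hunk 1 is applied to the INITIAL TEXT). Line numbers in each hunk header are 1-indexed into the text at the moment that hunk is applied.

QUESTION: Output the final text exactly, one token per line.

Hunk 1: at line 6 remove [bsu,okl,cvafr] add [inh] -> 12 lines: dhkf fedf elzus xprtq zfy ovlg ghvq inh ygbrx ppbru irxq cpw
Hunk 2: at line 3 remove [zfy,ovlg] add [xacx,achik,nywhr] -> 13 lines: dhkf fedf elzus xprtq xacx achik nywhr ghvq inh ygbrx ppbru irxq cpw
Hunk 3: at line 2 remove [xprtq,xacx] add [lsmrg,wmyk,spy] -> 14 lines: dhkf fedf elzus lsmrg wmyk spy achik nywhr ghvq inh ygbrx ppbru irxq cpw
Hunk 4: at line 9 remove [inh,ygbrx,ppbru] add [vcg,jwmyv] -> 13 lines: dhkf fedf elzus lsmrg wmyk spy achik nywhr ghvq vcg jwmyv irxq cpw
Hunk 5: at line 1 remove [fedf,elzus] add [jgyam] -> 12 lines: dhkf jgyam lsmrg wmyk spy achik nywhr ghvq vcg jwmyv irxq cpw

Answer: dhkf
jgyam
lsmrg
wmyk
spy
achik
nywhr
ghvq
vcg
jwmyv
irxq
cpw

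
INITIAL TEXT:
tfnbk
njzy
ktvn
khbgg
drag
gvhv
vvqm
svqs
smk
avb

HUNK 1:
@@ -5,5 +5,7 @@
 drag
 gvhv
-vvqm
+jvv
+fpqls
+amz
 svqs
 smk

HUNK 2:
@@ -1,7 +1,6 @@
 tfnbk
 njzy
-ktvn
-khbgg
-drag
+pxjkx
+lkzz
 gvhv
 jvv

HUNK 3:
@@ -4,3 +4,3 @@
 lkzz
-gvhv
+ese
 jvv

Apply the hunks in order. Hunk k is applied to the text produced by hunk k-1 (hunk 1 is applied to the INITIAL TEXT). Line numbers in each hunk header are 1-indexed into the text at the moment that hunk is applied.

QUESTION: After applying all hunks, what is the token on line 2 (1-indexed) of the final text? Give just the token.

Answer: njzy

Derivation:
Hunk 1: at line 5 remove [vvqm] add [jvv,fpqls,amz] -> 12 lines: tfnbk njzy ktvn khbgg drag gvhv jvv fpqls amz svqs smk avb
Hunk 2: at line 1 remove [ktvn,khbgg,drag] add [pxjkx,lkzz] -> 11 lines: tfnbk njzy pxjkx lkzz gvhv jvv fpqls amz svqs smk avb
Hunk 3: at line 4 remove [gvhv] add [ese] -> 11 lines: tfnbk njzy pxjkx lkzz ese jvv fpqls amz svqs smk avb
Final line 2: njzy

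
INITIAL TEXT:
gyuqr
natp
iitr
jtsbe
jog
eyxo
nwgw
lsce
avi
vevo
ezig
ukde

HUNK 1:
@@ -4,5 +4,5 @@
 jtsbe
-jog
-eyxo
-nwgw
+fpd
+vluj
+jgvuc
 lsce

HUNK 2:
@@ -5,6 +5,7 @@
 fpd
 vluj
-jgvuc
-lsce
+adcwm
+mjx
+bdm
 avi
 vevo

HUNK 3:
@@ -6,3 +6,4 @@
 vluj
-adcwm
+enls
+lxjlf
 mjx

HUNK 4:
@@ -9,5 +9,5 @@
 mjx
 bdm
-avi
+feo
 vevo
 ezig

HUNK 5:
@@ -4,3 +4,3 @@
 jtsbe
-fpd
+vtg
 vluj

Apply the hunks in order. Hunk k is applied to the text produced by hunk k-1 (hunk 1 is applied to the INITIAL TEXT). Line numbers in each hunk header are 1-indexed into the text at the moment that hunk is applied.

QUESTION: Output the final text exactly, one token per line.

Answer: gyuqr
natp
iitr
jtsbe
vtg
vluj
enls
lxjlf
mjx
bdm
feo
vevo
ezig
ukde

Derivation:
Hunk 1: at line 4 remove [jog,eyxo,nwgw] add [fpd,vluj,jgvuc] -> 12 lines: gyuqr natp iitr jtsbe fpd vluj jgvuc lsce avi vevo ezig ukde
Hunk 2: at line 5 remove [jgvuc,lsce] add [adcwm,mjx,bdm] -> 13 lines: gyuqr natp iitr jtsbe fpd vluj adcwm mjx bdm avi vevo ezig ukde
Hunk 3: at line 6 remove [adcwm] add [enls,lxjlf] -> 14 lines: gyuqr natp iitr jtsbe fpd vluj enls lxjlf mjx bdm avi vevo ezig ukde
Hunk 4: at line 9 remove [avi] add [feo] -> 14 lines: gyuqr natp iitr jtsbe fpd vluj enls lxjlf mjx bdm feo vevo ezig ukde
Hunk 5: at line 4 remove [fpd] add [vtg] -> 14 lines: gyuqr natp iitr jtsbe vtg vluj enls lxjlf mjx bdm feo vevo ezig ukde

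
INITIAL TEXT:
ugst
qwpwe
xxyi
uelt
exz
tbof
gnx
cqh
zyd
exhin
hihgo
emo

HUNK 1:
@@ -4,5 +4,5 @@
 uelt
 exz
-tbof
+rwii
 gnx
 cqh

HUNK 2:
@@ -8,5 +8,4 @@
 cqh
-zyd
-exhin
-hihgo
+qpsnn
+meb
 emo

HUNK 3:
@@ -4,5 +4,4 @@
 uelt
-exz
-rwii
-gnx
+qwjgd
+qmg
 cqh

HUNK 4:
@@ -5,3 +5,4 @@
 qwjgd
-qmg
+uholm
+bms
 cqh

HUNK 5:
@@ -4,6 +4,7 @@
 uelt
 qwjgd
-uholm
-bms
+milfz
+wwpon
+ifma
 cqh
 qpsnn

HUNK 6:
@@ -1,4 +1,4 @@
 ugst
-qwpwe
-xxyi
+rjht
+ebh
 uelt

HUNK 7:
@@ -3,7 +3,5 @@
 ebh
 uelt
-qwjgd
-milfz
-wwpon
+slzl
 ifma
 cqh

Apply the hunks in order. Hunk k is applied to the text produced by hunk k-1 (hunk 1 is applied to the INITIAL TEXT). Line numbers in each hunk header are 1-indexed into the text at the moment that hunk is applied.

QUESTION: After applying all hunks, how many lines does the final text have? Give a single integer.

Answer: 10

Derivation:
Hunk 1: at line 4 remove [tbof] add [rwii] -> 12 lines: ugst qwpwe xxyi uelt exz rwii gnx cqh zyd exhin hihgo emo
Hunk 2: at line 8 remove [zyd,exhin,hihgo] add [qpsnn,meb] -> 11 lines: ugst qwpwe xxyi uelt exz rwii gnx cqh qpsnn meb emo
Hunk 3: at line 4 remove [exz,rwii,gnx] add [qwjgd,qmg] -> 10 lines: ugst qwpwe xxyi uelt qwjgd qmg cqh qpsnn meb emo
Hunk 4: at line 5 remove [qmg] add [uholm,bms] -> 11 lines: ugst qwpwe xxyi uelt qwjgd uholm bms cqh qpsnn meb emo
Hunk 5: at line 4 remove [uholm,bms] add [milfz,wwpon,ifma] -> 12 lines: ugst qwpwe xxyi uelt qwjgd milfz wwpon ifma cqh qpsnn meb emo
Hunk 6: at line 1 remove [qwpwe,xxyi] add [rjht,ebh] -> 12 lines: ugst rjht ebh uelt qwjgd milfz wwpon ifma cqh qpsnn meb emo
Hunk 7: at line 3 remove [qwjgd,milfz,wwpon] add [slzl] -> 10 lines: ugst rjht ebh uelt slzl ifma cqh qpsnn meb emo
Final line count: 10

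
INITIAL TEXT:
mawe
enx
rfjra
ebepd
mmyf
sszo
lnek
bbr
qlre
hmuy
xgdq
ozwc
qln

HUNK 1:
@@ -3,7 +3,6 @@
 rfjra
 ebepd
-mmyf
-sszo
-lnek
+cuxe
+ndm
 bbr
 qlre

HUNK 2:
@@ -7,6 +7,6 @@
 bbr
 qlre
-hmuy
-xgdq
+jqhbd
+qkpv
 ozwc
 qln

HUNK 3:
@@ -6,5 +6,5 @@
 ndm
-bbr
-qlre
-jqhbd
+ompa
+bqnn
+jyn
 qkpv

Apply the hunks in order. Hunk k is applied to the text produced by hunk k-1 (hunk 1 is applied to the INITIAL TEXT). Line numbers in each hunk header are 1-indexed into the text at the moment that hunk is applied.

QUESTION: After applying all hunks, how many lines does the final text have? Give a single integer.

Answer: 12

Derivation:
Hunk 1: at line 3 remove [mmyf,sszo,lnek] add [cuxe,ndm] -> 12 lines: mawe enx rfjra ebepd cuxe ndm bbr qlre hmuy xgdq ozwc qln
Hunk 2: at line 7 remove [hmuy,xgdq] add [jqhbd,qkpv] -> 12 lines: mawe enx rfjra ebepd cuxe ndm bbr qlre jqhbd qkpv ozwc qln
Hunk 3: at line 6 remove [bbr,qlre,jqhbd] add [ompa,bqnn,jyn] -> 12 lines: mawe enx rfjra ebepd cuxe ndm ompa bqnn jyn qkpv ozwc qln
Final line count: 12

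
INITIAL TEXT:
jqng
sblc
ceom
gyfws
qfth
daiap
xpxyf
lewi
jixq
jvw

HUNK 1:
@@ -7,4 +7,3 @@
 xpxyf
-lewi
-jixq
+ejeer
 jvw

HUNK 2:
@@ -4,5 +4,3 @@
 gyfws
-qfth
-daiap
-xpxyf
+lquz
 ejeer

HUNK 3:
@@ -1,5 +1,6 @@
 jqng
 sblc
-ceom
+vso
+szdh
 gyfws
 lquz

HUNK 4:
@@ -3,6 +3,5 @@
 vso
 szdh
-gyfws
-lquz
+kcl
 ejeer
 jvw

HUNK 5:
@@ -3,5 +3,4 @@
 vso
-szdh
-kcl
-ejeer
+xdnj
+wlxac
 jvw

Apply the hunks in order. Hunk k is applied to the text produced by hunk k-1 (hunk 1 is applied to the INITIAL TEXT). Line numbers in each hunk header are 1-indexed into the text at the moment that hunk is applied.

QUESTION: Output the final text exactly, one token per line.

Answer: jqng
sblc
vso
xdnj
wlxac
jvw

Derivation:
Hunk 1: at line 7 remove [lewi,jixq] add [ejeer] -> 9 lines: jqng sblc ceom gyfws qfth daiap xpxyf ejeer jvw
Hunk 2: at line 4 remove [qfth,daiap,xpxyf] add [lquz] -> 7 lines: jqng sblc ceom gyfws lquz ejeer jvw
Hunk 3: at line 1 remove [ceom] add [vso,szdh] -> 8 lines: jqng sblc vso szdh gyfws lquz ejeer jvw
Hunk 4: at line 3 remove [gyfws,lquz] add [kcl] -> 7 lines: jqng sblc vso szdh kcl ejeer jvw
Hunk 5: at line 3 remove [szdh,kcl,ejeer] add [xdnj,wlxac] -> 6 lines: jqng sblc vso xdnj wlxac jvw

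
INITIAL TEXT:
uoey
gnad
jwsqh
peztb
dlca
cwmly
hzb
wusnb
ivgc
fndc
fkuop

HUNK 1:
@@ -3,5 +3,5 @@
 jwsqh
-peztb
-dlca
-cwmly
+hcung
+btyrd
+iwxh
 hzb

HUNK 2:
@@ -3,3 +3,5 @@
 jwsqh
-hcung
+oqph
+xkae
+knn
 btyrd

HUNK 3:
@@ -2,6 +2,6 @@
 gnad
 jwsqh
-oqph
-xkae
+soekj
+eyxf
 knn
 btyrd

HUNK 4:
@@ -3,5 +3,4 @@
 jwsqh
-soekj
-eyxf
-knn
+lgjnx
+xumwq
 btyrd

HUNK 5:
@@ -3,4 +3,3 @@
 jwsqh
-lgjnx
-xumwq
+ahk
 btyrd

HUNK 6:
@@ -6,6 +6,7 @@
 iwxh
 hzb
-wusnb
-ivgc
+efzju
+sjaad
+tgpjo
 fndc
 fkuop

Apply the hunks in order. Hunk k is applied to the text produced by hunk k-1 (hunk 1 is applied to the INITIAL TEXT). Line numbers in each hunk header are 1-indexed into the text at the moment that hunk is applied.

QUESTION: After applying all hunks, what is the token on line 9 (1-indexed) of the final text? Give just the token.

Answer: sjaad

Derivation:
Hunk 1: at line 3 remove [peztb,dlca,cwmly] add [hcung,btyrd,iwxh] -> 11 lines: uoey gnad jwsqh hcung btyrd iwxh hzb wusnb ivgc fndc fkuop
Hunk 2: at line 3 remove [hcung] add [oqph,xkae,knn] -> 13 lines: uoey gnad jwsqh oqph xkae knn btyrd iwxh hzb wusnb ivgc fndc fkuop
Hunk 3: at line 2 remove [oqph,xkae] add [soekj,eyxf] -> 13 lines: uoey gnad jwsqh soekj eyxf knn btyrd iwxh hzb wusnb ivgc fndc fkuop
Hunk 4: at line 3 remove [soekj,eyxf,knn] add [lgjnx,xumwq] -> 12 lines: uoey gnad jwsqh lgjnx xumwq btyrd iwxh hzb wusnb ivgc fndc fkuop
Hunk 5: at line 3 remove [lgjnx,xumwq] add [ahk] -> 11 lines: uoey gnad jwsqh ahk btyrd iwxh hzb wusnb ivgc fndc fkuop
Hunk 6: at line 6 remove [wusnb,ivgc] add [efzju,sjaad,tgpjo] -> 12 lines: uoey gnad jwsqh ahk btyrd iwxh hzb efzju sjaad tgpjo fndc fkuop
Final line 9: sjaad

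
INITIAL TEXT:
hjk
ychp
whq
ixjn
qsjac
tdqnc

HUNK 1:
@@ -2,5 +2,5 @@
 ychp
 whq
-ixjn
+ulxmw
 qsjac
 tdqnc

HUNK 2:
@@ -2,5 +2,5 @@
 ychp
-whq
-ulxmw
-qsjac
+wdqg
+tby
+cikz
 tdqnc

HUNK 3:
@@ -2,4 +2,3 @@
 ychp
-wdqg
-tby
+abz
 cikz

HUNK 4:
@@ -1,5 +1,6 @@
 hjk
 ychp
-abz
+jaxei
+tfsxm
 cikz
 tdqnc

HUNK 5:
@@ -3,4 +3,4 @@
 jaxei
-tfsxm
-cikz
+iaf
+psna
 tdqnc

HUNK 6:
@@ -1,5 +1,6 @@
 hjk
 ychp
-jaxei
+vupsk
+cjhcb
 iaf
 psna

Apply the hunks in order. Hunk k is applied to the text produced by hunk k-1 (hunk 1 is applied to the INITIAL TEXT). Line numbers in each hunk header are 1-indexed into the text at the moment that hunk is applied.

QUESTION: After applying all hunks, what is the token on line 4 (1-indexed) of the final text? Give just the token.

Hunk 1: at line 2 remove [ixjn] add [ulxmw] -> 6 lines: hjk ychp whq ulxmw qsjac tdqnc
Hunk 2: at line 2 remove [whq,ulxmw,qsjac] add [wdqg,tby,cikz] -> 6 lines: hjk ychp wdqg tby cikz tdqnc
Hunk 3: at line 2 remove [wdqg,tby] add [abz] -> 5 lines: hjk ychp abz cikz tdqnc
Hunk 4: at line 1 remove [abz] add [jaxei,tfsxm] -> 6 lines: hjk ychp jaxei tfsxm cikz tdqnc
Hunk 5: at line 3 remove [tfsxm,cikz] add [iaf,psna] -> 6 lines: hjk ychp jaxei iaf psna tdqnc
Hunk 6: at line 1 remove [jaxei] add [vupsk,cjhcb] -> 7 lines: hjk ychp vupsk cjhcb iaf psna tdqnc
Final line 4: cjhcb

Answer: cjhcb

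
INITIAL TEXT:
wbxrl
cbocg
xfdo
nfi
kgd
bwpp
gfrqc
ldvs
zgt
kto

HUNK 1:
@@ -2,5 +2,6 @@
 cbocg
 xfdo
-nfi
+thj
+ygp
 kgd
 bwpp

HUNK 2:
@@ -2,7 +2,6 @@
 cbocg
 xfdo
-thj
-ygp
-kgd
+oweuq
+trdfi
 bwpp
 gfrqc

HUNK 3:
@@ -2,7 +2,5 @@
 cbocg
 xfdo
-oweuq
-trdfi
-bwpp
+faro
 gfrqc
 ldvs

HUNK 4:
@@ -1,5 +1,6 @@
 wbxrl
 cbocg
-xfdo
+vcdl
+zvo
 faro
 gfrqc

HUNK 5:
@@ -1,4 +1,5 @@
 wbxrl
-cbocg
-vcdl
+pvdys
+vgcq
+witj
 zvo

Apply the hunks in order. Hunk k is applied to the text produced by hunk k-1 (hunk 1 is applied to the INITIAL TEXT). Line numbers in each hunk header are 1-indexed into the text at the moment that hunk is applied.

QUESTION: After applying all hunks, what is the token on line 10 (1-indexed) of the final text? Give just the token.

Answer: kto

Derivation:
Hunk 1: at line 2 remove [nfi] add [thj,ygp] -> 11 lines: wbxrl cbocg xfdo thj ygp kgd bwpp gfrqc ldvs zgt kto
Hunk 2: at line 2 remove [thj,ygp,kgd] add [oweuq,trdfi] -> 10 lines: wbxrl cbocg xfdo oweuq trdfi bwpp gfrqc ldvs zgt kto
Hunk 3: at line 2 remove [oweuq,trdfi,bwpp] add [faro] -> 8 lines: wbxrl cbocg xfdo faro gfrqc ldvs zgt kto
Hunk 4: at line 1 remove [xfdo] add [vcdl,zvo] -> 9 lines: wbxrl cbocg vcdl zvo faro gfrqc ldvs zgt kto
Hunk 5: at line 1 remove [cbocg,vcdl] add [pvdys,vgcq,witj] -> 10 lines: wbxrl pvdys vgcq witj zvo faro gfrqc ldvs zgt kto
Final line 10: kto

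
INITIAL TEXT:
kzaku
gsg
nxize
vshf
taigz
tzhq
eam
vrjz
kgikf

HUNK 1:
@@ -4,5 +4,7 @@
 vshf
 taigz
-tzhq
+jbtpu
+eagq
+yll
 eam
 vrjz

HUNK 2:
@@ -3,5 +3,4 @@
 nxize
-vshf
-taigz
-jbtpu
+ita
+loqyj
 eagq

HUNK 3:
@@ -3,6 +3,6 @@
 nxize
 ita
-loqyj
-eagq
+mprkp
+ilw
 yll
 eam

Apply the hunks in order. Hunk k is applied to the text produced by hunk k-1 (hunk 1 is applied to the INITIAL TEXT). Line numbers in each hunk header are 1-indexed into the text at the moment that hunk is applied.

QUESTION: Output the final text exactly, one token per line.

Hunk 1: at line 4 remove [tzhq] add [jbtpu,eagq,yll] -> 11 lines: kzaku gsg nxize vshf taigz jbtpu eagq yll eam vrjz kgikf
Hunk 2: at line 3 remove [vshf,taigz,jbtpu] add [ita,loqyj] -> 10 lines: kzaku gsg nxize ita loqyj eagq yll eam vrjz kgikf
Hunk 3: at line 3 remove [loqyj,eagq] add [mprkp,ilw] -> 10 lines: kzaku gsg nxize ita mprkp ilw yll eam vrjz kgikf

Answer: kzaku
gsg
nxize
ita
mprkp
ilw
yll
eam
vrjz
kgikf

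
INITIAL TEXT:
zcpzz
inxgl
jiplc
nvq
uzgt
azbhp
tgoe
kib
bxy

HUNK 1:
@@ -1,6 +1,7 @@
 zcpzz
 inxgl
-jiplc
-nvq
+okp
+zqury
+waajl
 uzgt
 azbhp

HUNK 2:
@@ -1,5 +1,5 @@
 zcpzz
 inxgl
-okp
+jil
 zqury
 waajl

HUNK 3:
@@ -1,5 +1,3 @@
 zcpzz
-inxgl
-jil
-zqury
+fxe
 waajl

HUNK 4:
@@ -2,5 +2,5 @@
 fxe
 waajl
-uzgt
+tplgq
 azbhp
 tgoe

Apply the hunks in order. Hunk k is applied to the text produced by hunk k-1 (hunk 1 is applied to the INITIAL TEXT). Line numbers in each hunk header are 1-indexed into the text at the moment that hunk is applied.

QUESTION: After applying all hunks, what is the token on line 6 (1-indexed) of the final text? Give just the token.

Answer: tgoe

Derivation:
Hunk 1: at line 1 remove [jiplc,nvq] add [okp,zqury,waajl] -> 10 lines: zcpzz inxgl okp zqury waajl uzgt azbhp tgoe kib bxy
Hunk 2: at line 1 remove [okp] add [jil] -> 10 lines: zcpzz inxgl jil zqury waajl uzgt azbhp tgoe kib bxy
Hunk 3: at line 1 remove [inxgl,jil,zqury] add [fxe] -> 8 lines: zcpzz fxe waajl uzgt azbhp tgoe kib bxy
Hunk 4: at line 2 remove [uzgt] add [tplgq] -> 8 lines: zcpzz fxe waajl tplgq azbhp tgoe kib bxy
Final line 6: tgoe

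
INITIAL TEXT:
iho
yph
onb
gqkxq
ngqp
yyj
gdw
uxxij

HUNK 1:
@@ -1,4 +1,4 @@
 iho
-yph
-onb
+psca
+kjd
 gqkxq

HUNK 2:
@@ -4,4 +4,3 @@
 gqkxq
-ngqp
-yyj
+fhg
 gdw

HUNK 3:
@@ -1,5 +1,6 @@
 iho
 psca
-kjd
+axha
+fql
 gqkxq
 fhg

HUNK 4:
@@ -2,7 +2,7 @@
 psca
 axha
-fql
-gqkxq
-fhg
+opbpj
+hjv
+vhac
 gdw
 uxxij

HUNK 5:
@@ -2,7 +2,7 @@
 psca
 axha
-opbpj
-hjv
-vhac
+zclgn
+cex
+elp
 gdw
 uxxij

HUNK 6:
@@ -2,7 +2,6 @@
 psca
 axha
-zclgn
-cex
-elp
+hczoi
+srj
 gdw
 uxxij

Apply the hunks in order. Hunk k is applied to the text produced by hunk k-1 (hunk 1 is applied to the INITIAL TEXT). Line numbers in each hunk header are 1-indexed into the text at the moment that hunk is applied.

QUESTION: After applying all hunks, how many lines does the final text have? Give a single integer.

Hunk 1: at line 1 remove [yph,onb] add [psca,kjd] -> 8 lines: iho psca kjd gqkxq ngqp yyj gdw uxxij
Hunk 2: at line 4 remove [ngqp,yyj] add [fhg] -> 7 lines: iho psca kjd gqkxq fhg gdw uxxij
Hunk 3: at line 1 remove [kjd] add [axha,fql] -> 8 lines: iho psca axha fql gqkxq fhg gdw uxxij
Hunk 4: at line 2 remove [fql,gqkxq,fhg] add [opbpj,hjv,vhac] -> 8 lines: iho psca axha opbpj hjv vhac gdw uxxij
Hunk 5: at line 2 remove [opbpj,hjv,vhac] add [zclgn,cex,elp] -> 8 lines: iho psca axha zclgn cex elp gdw uxxij
Hunk 6: at line 2 remove [zclgn,cex,elp] add [hczoi,srj] -> 7 lines: iho psca axha hczoi srj gdw uxxij
Final line count: 7

Answer: 7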